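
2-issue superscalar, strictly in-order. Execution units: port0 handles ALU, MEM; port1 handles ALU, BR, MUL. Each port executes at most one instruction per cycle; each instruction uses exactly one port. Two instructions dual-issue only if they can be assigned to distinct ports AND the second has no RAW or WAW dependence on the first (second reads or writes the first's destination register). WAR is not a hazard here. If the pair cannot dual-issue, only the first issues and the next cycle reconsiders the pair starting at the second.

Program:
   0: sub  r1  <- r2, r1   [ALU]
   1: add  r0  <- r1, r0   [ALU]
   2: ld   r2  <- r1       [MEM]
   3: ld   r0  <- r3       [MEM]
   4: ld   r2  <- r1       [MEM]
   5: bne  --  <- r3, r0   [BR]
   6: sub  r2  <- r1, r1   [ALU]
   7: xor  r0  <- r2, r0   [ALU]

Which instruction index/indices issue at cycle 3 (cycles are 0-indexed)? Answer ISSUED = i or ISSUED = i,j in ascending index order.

0. sub @i0  | RAW r1
1. add/ld @i1/i2  | 2-wide
2. ld @i3  | no-port MEM/MEM
3. ld/bne @i4/i5  | 2-wide
4. sub @i6  | RAW r2
5. xor @i7  | tail

ISSUED = 4,5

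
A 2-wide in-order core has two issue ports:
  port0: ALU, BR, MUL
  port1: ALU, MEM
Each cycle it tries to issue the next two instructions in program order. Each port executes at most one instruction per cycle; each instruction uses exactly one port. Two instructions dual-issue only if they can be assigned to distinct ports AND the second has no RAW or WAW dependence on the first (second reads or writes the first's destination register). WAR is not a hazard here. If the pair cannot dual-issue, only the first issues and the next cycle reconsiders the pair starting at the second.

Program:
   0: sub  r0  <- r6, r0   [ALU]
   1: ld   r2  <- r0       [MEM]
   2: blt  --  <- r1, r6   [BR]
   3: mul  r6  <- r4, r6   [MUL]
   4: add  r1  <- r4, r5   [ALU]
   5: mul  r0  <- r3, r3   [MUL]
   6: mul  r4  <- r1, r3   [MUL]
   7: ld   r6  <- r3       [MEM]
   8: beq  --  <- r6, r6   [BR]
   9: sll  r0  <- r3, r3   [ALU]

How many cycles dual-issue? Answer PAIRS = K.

#0 head=0: sub i0 RAW r0
#1 head=1: ld/blt i1&i2 pair
#2 head=3: mul/add i3&i4 pair
#3 head=5: mul i5 no-port MUL/MUL
#4 head=6: mul/ld i6&i7 pair
#5 head=8: beq/sll i8&i9 pair

PAIRS = 4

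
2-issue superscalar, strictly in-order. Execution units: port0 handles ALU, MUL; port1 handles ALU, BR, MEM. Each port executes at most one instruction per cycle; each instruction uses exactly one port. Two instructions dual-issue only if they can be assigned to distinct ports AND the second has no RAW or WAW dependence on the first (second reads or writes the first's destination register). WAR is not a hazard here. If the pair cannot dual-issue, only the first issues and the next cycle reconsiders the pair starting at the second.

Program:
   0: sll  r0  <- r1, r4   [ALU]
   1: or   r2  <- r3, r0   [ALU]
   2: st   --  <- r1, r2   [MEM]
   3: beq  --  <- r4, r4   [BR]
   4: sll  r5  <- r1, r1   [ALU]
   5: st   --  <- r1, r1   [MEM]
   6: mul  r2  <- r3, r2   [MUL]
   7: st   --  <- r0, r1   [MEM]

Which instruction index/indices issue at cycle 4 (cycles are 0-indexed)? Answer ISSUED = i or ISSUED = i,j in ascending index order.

ISSUED = 5,6

c0: i0 sll.ALU  RAW r0
c1: i1 or.ALU  RAW r2
c2: i2 st.MEM  no-port MEM/BR
c3: i3/i4 beq.BR/sll.ALU  dual
c4: i5/i6 st.MEM/mul.MUL  dual
c5: i7 st.MEM  tail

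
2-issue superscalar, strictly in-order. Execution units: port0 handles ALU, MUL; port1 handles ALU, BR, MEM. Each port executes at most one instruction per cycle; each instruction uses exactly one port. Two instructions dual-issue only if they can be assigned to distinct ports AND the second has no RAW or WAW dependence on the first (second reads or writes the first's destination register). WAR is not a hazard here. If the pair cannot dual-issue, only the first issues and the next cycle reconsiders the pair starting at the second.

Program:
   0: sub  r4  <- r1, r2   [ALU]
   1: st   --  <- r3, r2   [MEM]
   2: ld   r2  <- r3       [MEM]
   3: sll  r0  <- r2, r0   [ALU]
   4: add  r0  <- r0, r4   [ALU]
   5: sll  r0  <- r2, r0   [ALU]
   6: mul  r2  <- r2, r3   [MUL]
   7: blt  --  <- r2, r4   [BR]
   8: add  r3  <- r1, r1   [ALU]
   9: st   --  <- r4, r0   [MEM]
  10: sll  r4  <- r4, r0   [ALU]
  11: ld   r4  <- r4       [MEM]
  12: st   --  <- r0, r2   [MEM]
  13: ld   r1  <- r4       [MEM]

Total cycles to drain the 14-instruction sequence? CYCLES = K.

[0] i0/i1  sub;st  -- pair
[1] i2  ld  -- RAW r2
[2] i3  sll  -- RAW+WAW r0
[3] i4  add  -- RAW+WAW r0
[4] i5/i6  sll;mul  -- pair
[5] i7/i8  blt;add  -- pair
[6] i9/i10  st;sll  -- pair
[7] i11  ld  -- no-port MEM/MEM
[8] i12  st  -- no-port MEM/MEM
[9] i13  ld  -- tail

CYCLES = 10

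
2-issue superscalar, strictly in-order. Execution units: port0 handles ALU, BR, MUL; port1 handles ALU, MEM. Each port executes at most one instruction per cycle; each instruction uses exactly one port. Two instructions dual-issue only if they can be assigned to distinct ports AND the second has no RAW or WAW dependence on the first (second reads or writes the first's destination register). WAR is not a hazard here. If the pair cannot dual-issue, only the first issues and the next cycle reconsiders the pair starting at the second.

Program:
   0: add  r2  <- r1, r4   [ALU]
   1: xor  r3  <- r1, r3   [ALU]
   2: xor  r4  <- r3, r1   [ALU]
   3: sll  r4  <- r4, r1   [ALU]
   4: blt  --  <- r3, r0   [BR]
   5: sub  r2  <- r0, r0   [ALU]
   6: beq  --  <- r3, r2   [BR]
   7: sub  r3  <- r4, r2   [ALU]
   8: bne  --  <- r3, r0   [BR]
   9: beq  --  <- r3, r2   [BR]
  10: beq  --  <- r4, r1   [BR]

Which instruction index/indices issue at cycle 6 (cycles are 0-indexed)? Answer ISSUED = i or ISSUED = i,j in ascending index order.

c0: i0&i1 add.ALU+xor.ALU  2-wide
c1: i2 xor.ALU  RAW+WAW r4
c2: i3&i4 sll.ALU+blt.BR  2-wide
c3: i5 sub.ALU  RAW r2
c4: i6&i7 beq.BR+sub.ALU  2-wide
c5: i8 bne.BR  no-port BR/BR
c6: i9 beq.BR  no-port BR/BR
c7: i10 beq.BR  tail

ISSUED = 9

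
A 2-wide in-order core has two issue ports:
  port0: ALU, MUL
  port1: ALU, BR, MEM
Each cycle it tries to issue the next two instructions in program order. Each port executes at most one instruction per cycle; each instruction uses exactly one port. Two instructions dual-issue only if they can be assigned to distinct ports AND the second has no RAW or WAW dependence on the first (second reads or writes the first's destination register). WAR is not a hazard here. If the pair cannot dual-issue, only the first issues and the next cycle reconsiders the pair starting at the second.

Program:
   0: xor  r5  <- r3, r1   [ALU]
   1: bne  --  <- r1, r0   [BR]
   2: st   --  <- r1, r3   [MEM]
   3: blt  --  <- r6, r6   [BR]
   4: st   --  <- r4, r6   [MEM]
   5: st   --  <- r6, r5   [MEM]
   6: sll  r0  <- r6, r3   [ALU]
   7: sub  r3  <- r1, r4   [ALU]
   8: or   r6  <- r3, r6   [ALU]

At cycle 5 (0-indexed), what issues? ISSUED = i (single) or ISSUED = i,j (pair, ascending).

ISSUED = 7

  cy0 -> i0,i1 (xor/bne) dual
  cy1 -> i2 (st) no-port MEM/BR
  cy2 -> i3 (blt) no-port BR/MEM
  cy3 -> i4 (st) no-port MEM/MEM
  cy4 -> i5,i6 (st/sll) dual
  cy5 -> i7 (sub) RAW r3
  cy6 -> i8 (or) tail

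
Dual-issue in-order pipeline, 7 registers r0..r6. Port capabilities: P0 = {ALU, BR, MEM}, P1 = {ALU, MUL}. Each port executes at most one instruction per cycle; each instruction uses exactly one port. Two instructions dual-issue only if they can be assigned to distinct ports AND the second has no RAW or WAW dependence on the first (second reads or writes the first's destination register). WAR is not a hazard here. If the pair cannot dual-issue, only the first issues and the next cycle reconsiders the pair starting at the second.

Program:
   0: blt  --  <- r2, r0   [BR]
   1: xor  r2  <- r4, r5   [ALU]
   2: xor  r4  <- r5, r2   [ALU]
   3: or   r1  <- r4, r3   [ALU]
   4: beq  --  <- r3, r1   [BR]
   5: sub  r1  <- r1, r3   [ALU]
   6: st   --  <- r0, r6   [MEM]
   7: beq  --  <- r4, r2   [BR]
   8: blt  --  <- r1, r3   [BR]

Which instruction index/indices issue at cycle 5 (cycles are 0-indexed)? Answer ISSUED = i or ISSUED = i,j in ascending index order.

  cy0 -> i0/i1 (blt.BR+xor.ALU) pair
  cy1 -> i2 (xor.ALU) RAW r4
  cy2 -> i3 (or.ALU) RAW r1
  cy3 -> i4/i5 (beq.BR+sub.ALU) pair
  cy4 -> i6 (st.MEM) no-port MEM/BR
  cy5 -> i7 (beq.BR) no-port BR/BR
  cy6 -> i8 (blt.BR) tail

ISSUED = 7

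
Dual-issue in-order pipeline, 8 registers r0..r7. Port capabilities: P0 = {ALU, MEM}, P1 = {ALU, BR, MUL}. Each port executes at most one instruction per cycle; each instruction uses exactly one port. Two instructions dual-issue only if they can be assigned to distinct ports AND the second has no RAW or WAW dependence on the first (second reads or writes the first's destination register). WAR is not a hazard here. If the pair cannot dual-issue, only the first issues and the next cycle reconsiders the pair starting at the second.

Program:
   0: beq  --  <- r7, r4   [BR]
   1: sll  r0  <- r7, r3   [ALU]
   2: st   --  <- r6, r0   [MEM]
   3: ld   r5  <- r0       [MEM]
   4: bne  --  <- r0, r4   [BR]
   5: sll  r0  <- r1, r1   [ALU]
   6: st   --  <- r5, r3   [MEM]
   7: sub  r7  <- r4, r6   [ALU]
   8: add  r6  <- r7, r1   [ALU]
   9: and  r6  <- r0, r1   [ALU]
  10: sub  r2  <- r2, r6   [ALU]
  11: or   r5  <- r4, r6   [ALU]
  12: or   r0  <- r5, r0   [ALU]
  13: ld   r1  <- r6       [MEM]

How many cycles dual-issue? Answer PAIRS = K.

0. beq;sll @i0,i1  | 2-wide
1. st @i2  | no-port MEM/MEM
2. ld;bne @i3,i4  | 2-wide
3. sll;st @i5,i6  | 2-wide
4. sub @i7  | RAW r7
5. add @i8  | WAW r6
6. and @i9  | RAW r6
7. sub;or @i10,i11  | 2-wide
8. or;ld @i12,i13  | 2-wide

PAIRS = 5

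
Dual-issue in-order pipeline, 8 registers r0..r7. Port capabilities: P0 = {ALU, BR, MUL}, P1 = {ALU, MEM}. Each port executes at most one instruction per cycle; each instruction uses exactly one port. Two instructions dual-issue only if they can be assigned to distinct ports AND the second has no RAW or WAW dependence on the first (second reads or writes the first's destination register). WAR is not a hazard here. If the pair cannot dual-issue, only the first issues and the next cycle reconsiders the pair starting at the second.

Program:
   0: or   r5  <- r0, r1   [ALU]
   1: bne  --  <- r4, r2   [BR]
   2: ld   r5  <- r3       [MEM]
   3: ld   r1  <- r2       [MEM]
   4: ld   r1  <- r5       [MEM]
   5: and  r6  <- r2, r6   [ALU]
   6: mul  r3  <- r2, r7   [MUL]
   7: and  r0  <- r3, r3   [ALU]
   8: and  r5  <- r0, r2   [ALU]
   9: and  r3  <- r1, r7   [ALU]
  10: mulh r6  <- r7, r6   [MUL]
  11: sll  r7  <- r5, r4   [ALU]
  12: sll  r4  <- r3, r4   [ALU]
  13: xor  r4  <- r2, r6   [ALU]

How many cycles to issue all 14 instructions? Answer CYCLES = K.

CYCLES = 10

c0: i0/i1 or+bne  dual
c1: i2 ld  no-port MEM/MEM
c2: i3 ld  no-port MEM/MEM
c3: i4/i5 ld+and  dual
c4: i6 mul  RAW r3
c5: i7 and  RAW r0
c6: i8/i9 and+and  dual
c7: i10/i11 mulh+sll  dual
c8: i12 sll  WAW r4
c9: i13 xor  tail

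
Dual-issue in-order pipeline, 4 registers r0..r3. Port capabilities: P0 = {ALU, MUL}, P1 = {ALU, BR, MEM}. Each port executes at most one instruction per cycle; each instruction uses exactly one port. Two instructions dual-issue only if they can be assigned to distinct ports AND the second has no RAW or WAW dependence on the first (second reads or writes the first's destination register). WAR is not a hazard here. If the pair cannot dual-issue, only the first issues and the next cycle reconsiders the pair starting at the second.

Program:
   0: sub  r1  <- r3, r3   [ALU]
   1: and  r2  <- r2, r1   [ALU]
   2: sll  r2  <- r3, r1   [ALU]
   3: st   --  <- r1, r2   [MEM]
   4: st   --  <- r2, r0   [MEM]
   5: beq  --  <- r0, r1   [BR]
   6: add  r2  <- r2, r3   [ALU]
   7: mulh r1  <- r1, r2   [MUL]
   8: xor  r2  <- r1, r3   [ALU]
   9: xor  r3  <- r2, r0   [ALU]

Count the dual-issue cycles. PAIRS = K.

c0: i0 sub  RAW r1
c1: i1 and  WAW r2
c2: i2 sll  RAW r2
c3: i3 st  no-port MEM/MEM
c4: i4 st  no-port MEM/BR
c5: i5/i6 beq;add  2-wide
c6: i7 mulh  RAW r1
c7: i8 xor  RAW r2
c8: i9 xor  tail

PAIRS = 1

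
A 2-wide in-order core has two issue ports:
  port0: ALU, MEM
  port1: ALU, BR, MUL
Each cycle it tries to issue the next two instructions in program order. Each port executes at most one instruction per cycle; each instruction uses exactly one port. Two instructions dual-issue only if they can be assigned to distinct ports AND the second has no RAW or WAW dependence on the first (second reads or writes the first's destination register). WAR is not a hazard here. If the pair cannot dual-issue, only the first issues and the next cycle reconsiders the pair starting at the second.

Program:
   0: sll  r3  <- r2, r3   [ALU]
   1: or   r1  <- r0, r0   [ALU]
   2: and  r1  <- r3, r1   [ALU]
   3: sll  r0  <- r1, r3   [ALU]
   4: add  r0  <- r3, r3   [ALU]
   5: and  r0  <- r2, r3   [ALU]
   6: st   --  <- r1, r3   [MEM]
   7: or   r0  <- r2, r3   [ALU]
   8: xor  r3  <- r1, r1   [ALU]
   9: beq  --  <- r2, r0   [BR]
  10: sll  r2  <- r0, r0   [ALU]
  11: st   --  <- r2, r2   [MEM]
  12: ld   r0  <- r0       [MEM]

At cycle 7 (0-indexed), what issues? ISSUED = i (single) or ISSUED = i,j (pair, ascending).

ISSUED = 11

0. sll.ALU;or.ALU @i0/i1  | pair
1. and.ALU @i2  | RAW r1
2. sll.ALU @i3  | WAW r0
3. add.ALU @i4  | WAW r0
4. and.ALU;st.MEM @i5/i6  | pair
5. or.ALU;xor.ALU @i7/i8  | pair
6. beq.BR;sll.ALU @i9/i10  | pair
7. st.MEM @i11  | no-port MEM/MEM
8. ld.MEM @i12  | tail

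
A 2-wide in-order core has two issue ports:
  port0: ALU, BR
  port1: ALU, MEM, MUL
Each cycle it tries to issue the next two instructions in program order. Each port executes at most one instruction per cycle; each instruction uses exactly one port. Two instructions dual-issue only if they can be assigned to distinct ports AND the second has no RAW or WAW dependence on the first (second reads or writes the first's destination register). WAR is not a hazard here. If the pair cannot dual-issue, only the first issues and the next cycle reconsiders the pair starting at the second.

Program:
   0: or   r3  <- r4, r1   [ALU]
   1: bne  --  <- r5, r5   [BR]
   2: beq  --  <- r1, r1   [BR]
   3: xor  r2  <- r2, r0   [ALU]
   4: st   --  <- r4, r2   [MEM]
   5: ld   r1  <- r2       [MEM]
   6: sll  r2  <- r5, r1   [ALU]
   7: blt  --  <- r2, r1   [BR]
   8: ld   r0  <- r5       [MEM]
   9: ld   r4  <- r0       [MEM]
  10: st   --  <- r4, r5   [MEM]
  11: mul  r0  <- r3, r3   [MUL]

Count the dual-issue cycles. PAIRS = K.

c0: i0,i1 or bne  dual
c1: i2,i3 beq xor  dual
c2: i4 st  no-port MEM/MEM
c3: i5 ld  RAW r1
c4: i6 sll  RAW r2
c5: i7,i8 blt ld  dual
c6: i9 ld  no-port MEM/MEM
c7: i10 st  no-port MEM/MUL
c8: i11 mul  tail

PAIRS = 3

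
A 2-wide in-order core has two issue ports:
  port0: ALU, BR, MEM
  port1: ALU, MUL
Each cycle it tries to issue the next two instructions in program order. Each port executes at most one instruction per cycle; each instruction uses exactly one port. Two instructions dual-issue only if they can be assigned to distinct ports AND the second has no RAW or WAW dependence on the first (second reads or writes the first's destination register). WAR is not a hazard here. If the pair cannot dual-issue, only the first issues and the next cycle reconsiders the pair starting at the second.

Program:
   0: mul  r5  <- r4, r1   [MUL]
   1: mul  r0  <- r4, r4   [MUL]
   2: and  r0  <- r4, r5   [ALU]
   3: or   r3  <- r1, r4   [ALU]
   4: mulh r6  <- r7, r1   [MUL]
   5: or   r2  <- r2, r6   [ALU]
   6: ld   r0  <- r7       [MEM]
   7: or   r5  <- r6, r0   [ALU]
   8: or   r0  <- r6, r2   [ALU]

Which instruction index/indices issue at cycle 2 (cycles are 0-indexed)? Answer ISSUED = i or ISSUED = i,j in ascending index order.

ISSUED = 2,3

c0: i0 mul.MUL  no-port MUL/MUL
c1: i1 mul.MUL  WAW r0
c2: i2/i3 and.ALU;or.ALU  dual
c3: i4 mulh.MUL  RAW r6
c4: i5/i6 or.ALU;ld.MEM  dual
c5: i7/i8 or.ALU;or.ALU  dual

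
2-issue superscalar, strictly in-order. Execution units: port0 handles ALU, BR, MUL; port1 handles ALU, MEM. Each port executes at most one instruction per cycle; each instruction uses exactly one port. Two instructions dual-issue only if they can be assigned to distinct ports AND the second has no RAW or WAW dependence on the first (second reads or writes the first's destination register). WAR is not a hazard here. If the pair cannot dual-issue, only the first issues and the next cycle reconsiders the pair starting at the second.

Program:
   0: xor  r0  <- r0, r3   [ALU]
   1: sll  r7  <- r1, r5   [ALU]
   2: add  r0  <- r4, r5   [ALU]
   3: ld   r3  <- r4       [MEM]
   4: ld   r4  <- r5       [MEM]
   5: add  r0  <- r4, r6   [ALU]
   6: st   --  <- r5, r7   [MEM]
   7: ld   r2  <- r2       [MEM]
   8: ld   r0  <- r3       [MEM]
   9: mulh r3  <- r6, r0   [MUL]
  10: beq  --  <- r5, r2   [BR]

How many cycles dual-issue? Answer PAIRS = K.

0. xor.ALU/sll.ALU @i0/i1  | 2-wide
1. add.ALU/ld.MEM @i2/i3  | 2-wide
2. ld.MEM @i4  | RAW r4
3. add.ALU/st.MEM @i5/i6  | 2-wide
4. ld.MEM @i7  | no-port MEM/MEM
5. ld.MEM @i8  | RAW r0
6. mulh.MUL @i9  | no-port MUL/BR
7. beq.BR @i10  | tail

PAIRS = 3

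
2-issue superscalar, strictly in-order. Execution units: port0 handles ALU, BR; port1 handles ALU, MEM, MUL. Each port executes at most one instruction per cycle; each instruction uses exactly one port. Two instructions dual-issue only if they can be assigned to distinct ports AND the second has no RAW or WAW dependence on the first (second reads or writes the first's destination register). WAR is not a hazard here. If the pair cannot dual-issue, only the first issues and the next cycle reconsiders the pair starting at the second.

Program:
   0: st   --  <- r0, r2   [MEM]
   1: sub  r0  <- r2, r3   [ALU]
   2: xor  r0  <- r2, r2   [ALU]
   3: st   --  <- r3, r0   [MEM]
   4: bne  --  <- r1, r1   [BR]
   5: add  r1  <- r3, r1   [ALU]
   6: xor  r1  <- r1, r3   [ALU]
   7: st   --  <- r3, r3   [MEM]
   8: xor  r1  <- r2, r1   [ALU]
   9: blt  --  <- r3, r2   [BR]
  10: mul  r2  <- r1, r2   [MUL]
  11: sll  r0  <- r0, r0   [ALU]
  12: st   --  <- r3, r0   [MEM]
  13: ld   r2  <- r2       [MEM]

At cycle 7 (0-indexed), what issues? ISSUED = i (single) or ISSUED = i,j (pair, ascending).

ISSUED = 12

#0 head=0: st sub i0+i1 pair
#1 head=2: xor i2 RAW r0
#2 head=3: st bne i3+i4 pair
#3 head=5: add i5 RAW+WAW r1
#4 head=6: xor st i6+i7 pair
#5 head=8: xor blt i8+i9 pair
#6 head=10: mul sll i10+i11 pair
#7 head=12: st i12 no-port MEM/MEM
#8 head=13: ld i13 tail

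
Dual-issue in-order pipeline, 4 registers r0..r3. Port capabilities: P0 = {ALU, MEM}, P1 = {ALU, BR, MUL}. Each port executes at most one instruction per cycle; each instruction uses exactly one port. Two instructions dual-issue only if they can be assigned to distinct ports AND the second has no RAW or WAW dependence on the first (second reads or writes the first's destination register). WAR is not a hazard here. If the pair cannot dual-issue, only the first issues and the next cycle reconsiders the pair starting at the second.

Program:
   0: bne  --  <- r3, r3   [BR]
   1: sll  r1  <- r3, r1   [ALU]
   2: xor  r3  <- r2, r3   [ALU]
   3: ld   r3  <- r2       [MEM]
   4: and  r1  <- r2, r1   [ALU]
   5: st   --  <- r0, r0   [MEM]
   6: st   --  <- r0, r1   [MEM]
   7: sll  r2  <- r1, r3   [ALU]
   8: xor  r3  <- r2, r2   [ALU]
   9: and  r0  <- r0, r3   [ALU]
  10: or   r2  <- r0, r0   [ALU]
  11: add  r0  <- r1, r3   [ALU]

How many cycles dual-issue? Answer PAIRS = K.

  cy0 -> i0,i1 (bne+sll) dual
  cy1 -> i2 (xor) WAW r3
  cy2 -> i3,i4 (ld+and) dual
  cy3 -> i5 (st) no-port MEM/MEM
  cy4 -> i6,i7 (st+sll) dual
  cy5 -> i8 (xor) RAW r3
  cy6 -> i9 (and) RAW r0
  cy7 -> i10,i11 (or+add) dual

PAIRS = 4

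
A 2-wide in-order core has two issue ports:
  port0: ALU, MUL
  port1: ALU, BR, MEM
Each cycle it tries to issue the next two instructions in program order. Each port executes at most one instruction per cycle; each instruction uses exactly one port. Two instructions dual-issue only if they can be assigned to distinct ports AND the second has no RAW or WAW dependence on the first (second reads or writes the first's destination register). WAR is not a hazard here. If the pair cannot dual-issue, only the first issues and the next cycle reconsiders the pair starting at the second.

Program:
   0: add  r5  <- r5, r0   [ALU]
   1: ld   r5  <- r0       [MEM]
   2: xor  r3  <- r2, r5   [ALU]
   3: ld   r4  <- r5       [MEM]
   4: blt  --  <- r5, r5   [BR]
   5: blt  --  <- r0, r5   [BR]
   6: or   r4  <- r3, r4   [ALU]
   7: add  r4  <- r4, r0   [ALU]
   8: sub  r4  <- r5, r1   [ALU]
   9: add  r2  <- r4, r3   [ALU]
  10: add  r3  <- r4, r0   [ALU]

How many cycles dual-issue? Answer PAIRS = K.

PAIRS = 3

  cy0 -> i0 (add) WAW r5
  cy1 -> i1 (ld) RAW r5
  cy2 -> i2,i3 (xor/ld) 2-wide
  cy3 -> i4 (blt) no-port BR/BR
  cy4 -> i5,i6 (blt/or) 2-wide
  cy5 -> i7 (add) WAW r4
  cy6 -> i8 (sub) RAW r4
  cy7 -> i9,i10 (add/add) 2-wide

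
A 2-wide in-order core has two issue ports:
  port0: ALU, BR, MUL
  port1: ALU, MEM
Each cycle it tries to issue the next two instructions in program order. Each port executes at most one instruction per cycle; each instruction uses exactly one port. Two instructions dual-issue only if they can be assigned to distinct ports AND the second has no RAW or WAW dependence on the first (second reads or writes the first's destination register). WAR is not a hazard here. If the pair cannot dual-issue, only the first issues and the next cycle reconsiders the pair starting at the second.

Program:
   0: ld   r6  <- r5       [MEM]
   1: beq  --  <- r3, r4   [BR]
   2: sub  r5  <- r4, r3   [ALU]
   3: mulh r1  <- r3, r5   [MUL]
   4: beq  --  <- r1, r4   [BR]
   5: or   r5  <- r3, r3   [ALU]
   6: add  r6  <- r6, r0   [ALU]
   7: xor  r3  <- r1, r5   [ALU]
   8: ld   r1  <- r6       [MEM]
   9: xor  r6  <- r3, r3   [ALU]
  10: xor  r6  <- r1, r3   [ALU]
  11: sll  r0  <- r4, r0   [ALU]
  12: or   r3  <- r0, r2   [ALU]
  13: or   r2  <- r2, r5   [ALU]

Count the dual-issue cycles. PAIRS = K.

0. ld+beq @i0&i1  | pair
1. sub @i2  | RAW r5
2. mulh @i3  | no-port MUL/BR
3. beq+or @i4&i5  | pair
4. add+xor @i6&i7  | pair
5. ld+xor @i8&i9  | pair
6. xor+sll @i10&i11  | pair
7. or+or @i12&i13  | pair

PAIRS = 6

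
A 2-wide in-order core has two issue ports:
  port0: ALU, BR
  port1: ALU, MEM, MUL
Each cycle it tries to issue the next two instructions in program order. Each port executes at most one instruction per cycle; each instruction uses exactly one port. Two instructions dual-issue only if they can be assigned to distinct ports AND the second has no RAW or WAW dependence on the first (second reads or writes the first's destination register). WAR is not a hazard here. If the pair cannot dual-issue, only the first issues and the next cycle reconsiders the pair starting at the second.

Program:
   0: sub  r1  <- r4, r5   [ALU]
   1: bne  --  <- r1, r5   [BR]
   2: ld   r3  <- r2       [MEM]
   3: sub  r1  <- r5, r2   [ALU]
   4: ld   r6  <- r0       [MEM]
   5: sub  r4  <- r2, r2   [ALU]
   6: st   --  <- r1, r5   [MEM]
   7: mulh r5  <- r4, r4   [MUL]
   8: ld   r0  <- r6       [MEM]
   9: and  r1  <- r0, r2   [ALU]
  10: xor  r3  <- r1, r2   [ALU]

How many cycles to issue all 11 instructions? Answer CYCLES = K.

#0 head=0: sub.ALU i0 RAW r1
#1 head=1: bne.BR+ld.MEM i1+i2 2-wide
#2 head=3: sub.ALU+ld.MEM i3+i4 2-wide
#3 head=5: sub.ALU+st.MEM i5+i6 2-wide
#4 head=7: mulh.MUL i7 no-port MUL/MEM
#5 head=8: ld.MEM i8 RAW r0
#6 head=9: and.ALU i9 RAW r1
#7 head=10: xor.ALU i10 tail

CYCLES = 8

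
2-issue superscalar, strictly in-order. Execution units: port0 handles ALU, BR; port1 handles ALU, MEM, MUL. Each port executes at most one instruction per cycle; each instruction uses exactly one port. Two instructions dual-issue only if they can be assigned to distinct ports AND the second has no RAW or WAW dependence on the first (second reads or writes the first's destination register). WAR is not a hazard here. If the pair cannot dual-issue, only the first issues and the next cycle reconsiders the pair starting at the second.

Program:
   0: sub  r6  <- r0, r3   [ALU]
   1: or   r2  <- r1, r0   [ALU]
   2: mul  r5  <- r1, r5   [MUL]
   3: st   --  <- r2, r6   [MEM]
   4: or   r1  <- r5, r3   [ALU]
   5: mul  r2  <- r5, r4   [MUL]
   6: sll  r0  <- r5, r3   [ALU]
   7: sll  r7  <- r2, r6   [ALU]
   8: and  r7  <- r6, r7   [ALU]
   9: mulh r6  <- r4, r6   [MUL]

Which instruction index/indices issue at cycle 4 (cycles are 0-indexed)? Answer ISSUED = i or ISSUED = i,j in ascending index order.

ISSUED = 7

  cy0 -> i0+i1 (sub;or) pair
  cy1 -> i2 (mul) no-port MUL/MEM
  cy2 -> i3+i4 (st;or) pair
  cy3 -> i5+i6 (mul;sll) pair
  cy4 -> i7 (sll) RAW+WAW r7
  cy5 -> i8+i9 (and;mulh) pair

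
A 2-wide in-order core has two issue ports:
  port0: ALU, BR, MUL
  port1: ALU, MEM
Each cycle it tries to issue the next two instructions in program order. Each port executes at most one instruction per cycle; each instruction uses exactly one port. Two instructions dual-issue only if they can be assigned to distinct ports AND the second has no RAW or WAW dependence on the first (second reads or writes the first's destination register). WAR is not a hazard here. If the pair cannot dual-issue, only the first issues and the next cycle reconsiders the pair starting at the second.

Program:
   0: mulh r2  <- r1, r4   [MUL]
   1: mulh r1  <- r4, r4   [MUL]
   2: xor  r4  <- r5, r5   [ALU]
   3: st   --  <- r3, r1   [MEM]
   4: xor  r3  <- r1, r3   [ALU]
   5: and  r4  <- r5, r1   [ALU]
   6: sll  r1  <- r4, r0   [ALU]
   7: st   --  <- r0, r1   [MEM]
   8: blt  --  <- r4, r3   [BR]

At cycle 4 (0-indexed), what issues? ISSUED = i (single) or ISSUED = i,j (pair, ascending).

c0: i0 mulh  no-port MUL/MUL
c1: i1/i2 mulh+xor  pair
c2: i3/i4 st+xor  pair
c3: i5 and  RAW r4
c4: i6 sll  RAW r1
c5: i7/i8 st+blt  pair

ISSUED = 6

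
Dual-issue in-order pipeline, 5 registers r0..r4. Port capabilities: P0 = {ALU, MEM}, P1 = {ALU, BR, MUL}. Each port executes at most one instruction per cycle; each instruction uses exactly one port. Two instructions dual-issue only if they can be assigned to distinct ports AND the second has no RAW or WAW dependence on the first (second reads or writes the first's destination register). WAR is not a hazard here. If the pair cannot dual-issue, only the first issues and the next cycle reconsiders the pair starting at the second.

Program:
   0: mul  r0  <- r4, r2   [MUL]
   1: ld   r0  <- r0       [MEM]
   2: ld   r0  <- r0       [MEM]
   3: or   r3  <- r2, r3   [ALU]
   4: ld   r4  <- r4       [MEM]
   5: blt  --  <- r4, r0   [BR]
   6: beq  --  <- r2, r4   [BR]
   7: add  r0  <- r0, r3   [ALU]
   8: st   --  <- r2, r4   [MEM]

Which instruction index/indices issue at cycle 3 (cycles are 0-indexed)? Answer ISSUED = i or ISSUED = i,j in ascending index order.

ISSUED = 4

0. mul.MUL @i0  | RAW+WAW r0
1. ld.MEM @i1  | no-port MEM/MEM
2. ld.MEM/or.ALU @i2&i3  | pair
3. ld.MEM @i4  | RAW r4
4. blt.BR @i5  | no-port BR/BR
5. beq.BR/add.ALU @i6&i7  | pair
6. st.MEM @i8  | tail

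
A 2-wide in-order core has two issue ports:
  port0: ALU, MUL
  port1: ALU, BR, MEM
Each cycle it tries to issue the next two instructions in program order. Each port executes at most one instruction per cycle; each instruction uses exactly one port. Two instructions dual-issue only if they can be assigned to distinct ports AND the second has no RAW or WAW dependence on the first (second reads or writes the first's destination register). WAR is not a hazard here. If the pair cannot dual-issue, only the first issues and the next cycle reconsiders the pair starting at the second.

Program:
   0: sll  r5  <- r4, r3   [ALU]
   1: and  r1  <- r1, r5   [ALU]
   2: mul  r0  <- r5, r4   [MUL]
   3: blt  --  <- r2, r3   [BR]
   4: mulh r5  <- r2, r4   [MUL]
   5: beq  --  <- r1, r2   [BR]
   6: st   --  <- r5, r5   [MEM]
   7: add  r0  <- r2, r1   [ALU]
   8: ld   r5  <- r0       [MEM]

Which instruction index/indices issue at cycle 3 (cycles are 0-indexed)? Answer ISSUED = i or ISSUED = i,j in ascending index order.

ISSUED = 5

0. sll.ALU @i0  | RAW r5
1. and.ALU/mul.MUL @i1,i2  | 2-wide
2. blt.BR/mulh.MUL @i3,i4  | 2-wide
3. beq.BR @i5  | no-port BR/MEM
4. st.MEM/add.ALU @i6,i7  | 2-wide
5. ld.MEM @i8  | tail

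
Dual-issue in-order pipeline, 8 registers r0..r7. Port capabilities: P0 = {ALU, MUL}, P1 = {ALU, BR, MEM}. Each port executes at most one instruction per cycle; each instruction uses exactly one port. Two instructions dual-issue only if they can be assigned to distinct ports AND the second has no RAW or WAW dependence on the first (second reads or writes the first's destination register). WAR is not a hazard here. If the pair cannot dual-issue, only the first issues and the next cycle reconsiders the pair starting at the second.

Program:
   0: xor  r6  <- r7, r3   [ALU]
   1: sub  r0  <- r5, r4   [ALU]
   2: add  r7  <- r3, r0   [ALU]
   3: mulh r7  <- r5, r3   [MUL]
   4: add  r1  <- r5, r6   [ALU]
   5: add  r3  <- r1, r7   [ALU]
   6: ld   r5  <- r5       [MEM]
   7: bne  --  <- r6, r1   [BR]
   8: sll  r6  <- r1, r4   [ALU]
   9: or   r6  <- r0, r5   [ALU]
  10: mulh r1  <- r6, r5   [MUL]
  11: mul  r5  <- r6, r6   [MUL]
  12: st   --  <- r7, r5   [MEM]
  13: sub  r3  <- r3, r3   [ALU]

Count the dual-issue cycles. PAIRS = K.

PAIRS = 5

c0: i0+i1 xor.ALU;sub.ALU  dual
c1: i2 add.ALU  WAW r7
c2: i3+i4 mulh.MUL;add.ALU  dual
c3: i5+i6 add.ALU;ld.MEM  dual
c4: i7+i8 bne.BR;sll.ALU  dual
c5: i9 or.ALU  RAW r6
c6: i10 mulh.MUL  no-port MUL/MUL
c7: i11 mul.MUL  RAW r5
c8: i12+i13 st.MEM;sub.ALU  dual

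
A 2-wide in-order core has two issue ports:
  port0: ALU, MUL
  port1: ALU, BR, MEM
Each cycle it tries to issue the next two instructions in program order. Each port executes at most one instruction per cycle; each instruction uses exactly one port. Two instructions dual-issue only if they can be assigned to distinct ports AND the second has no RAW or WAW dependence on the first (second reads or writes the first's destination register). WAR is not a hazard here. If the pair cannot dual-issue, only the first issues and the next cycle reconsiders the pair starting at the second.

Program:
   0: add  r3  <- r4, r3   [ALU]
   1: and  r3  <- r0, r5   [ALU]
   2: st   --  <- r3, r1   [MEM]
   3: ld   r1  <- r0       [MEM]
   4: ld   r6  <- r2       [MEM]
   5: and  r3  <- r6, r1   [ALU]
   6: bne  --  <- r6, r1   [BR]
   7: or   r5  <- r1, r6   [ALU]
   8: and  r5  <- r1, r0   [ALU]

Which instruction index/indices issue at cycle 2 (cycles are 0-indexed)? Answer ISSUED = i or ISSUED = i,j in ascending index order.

t=0 i0:add.ALU ; WAW r3
t=1 i1:and.ALU ; RAW r3
t=2 i2:st.MEM ; no-port MEM/MEM
t=3 i3:ld.MEM ; no-port MEM/MEM
t=4 i4:ld.MEM ; RAW r6
t=5 i5+i6:and.ALU/bne.BR ; 2-wide
t=6 i7:or.ALU ; WAW r5
t=7 i8:and.ALU ; tail

ISSUED = 2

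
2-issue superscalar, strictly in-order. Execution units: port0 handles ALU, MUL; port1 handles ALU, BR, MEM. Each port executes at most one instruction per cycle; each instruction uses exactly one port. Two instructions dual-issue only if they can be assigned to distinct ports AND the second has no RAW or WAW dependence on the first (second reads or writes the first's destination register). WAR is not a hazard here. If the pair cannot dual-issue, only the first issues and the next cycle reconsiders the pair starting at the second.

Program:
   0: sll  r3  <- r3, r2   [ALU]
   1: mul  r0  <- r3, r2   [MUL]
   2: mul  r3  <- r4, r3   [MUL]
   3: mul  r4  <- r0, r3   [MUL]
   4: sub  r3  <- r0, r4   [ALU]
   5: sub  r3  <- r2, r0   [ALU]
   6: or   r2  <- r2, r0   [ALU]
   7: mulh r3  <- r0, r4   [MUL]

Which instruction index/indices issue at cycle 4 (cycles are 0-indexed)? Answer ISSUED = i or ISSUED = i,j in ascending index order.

ISSUED = 4

t=0 i0:sll.ALU ; RAW r3
t=1 i1:mul.MUL ; no-port MUL/MUL
t=2 i2:mul.MUL ; no-port MUL/MUL
t=3 i3:mul.MUL ; RAW r4
t=4 i4:sub.ALU ; WAW r3
t=5 i5&i6:sub.ALU/or.ALU ; pair
t=6 i7:mulh.MUL ; tail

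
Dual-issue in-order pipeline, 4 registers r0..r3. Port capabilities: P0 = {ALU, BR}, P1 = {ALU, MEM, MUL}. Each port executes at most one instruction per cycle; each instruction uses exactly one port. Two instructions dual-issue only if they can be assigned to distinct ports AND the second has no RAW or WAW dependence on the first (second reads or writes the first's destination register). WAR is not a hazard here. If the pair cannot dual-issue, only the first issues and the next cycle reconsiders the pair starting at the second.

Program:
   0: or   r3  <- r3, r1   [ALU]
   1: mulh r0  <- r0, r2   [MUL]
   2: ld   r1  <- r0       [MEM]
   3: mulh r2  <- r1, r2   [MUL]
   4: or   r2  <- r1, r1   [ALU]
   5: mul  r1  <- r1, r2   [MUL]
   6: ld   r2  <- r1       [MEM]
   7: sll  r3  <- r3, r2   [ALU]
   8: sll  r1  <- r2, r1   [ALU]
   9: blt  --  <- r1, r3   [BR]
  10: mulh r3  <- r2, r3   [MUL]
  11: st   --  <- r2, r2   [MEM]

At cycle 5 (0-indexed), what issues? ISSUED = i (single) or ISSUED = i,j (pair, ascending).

ISSUED = 6

t=0 i0,i1:or.ALU mulh.MUL ; pair
t=1 i2:ld.MEM ; no-port MEM/MUL
t=2 i3:mulh.MUL ; WAW r2
t=3 i4:or.ALU ; RAW r2
t=4 i5:mul.MUL ; no-port MUL/MEM
t=5 i6:ld.MEM ; RAW r2
t=6 i7,i8:sll.ALU sll.ALU ; pair
t=7 i9,i10:blt.BR mulh.MUL ; pair
t=8 i11:st.MEM ; tail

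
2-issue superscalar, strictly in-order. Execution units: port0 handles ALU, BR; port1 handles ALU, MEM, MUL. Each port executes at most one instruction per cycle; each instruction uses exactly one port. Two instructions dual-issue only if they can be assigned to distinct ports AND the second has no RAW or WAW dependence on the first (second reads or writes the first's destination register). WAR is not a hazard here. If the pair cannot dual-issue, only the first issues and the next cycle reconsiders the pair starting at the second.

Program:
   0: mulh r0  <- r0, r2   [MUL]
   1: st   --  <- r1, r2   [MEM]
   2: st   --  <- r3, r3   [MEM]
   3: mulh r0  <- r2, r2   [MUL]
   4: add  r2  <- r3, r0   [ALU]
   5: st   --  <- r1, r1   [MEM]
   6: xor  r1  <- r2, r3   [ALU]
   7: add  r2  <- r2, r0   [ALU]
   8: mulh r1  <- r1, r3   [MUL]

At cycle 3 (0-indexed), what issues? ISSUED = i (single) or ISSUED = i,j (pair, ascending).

ISSUED = 3

[0] i0  mulh  -- no-port MUL/MEM
[1] i1  st  -- no-port MEM/MEM
[2] i2  st  -- no-port MEM/MUL
[3] i3  mulh  -- RAW r0
[4] i4,i5  add st  -- dual
[5] i6,i7  xor add  -- dual
[6] i8  mulh  -- tail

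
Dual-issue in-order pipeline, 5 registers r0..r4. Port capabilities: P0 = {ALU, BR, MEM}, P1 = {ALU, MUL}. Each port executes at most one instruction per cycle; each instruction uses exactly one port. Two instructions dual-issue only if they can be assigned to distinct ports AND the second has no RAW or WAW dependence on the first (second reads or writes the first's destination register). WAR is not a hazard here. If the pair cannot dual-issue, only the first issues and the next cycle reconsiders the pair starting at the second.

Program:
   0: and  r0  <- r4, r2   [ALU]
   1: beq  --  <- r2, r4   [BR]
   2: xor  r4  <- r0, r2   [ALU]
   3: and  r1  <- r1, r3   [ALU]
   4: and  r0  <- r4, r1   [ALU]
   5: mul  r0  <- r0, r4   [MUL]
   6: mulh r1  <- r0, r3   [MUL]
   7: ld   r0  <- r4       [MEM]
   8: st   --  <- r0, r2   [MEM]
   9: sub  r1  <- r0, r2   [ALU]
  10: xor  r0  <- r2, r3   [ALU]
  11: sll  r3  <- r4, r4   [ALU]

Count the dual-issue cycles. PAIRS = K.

PAIRS = 5

0. and;beq @i0,i1  | 2-wide
1. xor;and @i2,i3  | 2-wide
2. and @i4  | RAW+WAW r0
3. mul @i5  | no-port MUL/MUL
4. mulh;ld @i6,i7  | 2-wide
5. st;sub @i8,i9  | 2-wide
6. xor;sll @i10,i11  | 2-wide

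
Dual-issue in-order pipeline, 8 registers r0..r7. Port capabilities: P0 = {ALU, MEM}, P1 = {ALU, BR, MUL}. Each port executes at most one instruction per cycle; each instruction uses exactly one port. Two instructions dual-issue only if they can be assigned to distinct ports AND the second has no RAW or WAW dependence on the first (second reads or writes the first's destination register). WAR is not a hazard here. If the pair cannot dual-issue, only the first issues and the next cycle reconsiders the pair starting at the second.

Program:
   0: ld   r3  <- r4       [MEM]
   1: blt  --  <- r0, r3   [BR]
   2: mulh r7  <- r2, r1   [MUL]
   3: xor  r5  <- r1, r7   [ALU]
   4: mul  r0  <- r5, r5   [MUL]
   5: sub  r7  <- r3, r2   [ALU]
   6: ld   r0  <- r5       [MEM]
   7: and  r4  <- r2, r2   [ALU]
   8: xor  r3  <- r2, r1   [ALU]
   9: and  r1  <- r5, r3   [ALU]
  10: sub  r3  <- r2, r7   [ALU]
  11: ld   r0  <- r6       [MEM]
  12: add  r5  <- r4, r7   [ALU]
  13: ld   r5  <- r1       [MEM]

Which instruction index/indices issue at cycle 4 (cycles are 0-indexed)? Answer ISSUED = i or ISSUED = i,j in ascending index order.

#0 head=0: ld.MEM i0 RAW r3
#1 head=1: blt.BR i1 no-port BR/MUL
#2 head=2: mulh.MUL i2 RAW r7
#3 head=3: xor.ALU i3 RAW r5
#4 head=4: mul.MUL+sub.ALU i4/i5 2-wide
#5 head=6: ld.MEM+and.ALU i6/i7 2-wide
#6 head=8: xor.ALU i8 RAW r3
#7 head=9: and.ALU+sub.ALU i9/i10 2-wide
#8 head=11: ld.MEM+add.ALU i11/i12 2-wide
#9 head=13: ld.MEM i13 tail

ISSUED = 4,5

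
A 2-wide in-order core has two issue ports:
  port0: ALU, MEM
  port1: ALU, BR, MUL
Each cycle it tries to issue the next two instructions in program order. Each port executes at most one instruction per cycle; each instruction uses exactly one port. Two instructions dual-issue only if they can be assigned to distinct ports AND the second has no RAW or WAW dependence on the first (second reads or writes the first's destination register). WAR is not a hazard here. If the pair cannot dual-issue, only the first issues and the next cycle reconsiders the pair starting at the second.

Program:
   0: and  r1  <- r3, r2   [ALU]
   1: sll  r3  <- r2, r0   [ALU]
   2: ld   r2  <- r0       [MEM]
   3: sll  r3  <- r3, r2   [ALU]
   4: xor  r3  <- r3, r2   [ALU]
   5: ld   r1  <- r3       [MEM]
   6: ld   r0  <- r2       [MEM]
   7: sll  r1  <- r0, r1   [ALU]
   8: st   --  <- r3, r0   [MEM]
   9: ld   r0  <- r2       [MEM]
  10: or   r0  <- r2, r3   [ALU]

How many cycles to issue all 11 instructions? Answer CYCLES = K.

CYCLES = 9

t=0 i0/i1:and;sll ; dual
t=1 i2:ld ; RAW r2
t=2 i3:sll ; RAW+WAW r3
t=3 i4:xor ; RAW r3
t=4 i5:ld ; no-port MEM/MEM
t=5 i6:ld ; RAW r0
t=6 i7/i8:sll;st ; dual
t=7 i9:ld ; WAW r0
t=8 i10:or ; tail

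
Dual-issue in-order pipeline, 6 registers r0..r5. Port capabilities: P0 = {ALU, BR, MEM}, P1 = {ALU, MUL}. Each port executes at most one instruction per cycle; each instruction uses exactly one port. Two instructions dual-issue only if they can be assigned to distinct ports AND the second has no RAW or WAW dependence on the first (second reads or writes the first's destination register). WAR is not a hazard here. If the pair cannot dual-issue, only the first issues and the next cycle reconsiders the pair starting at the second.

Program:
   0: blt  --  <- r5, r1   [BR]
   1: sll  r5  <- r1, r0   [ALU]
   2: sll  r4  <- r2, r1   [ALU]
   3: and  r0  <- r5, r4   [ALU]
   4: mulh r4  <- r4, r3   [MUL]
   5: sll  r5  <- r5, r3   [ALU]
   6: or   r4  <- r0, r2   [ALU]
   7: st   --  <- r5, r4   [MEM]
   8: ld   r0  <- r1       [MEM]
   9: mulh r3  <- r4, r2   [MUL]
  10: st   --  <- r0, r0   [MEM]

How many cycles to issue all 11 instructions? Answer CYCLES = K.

CYCLES = 7

t=0 i0,i1:blt sll ; pair
t=1 i2:sll ; RAW r4
t=2 i3,i4:and mulh ; pair
t=3 i5,i6:sll or ; pair
t=4 i7:st ; no-port MEM/MEM
t=5 i8,i9:ld mulh ; pair
t=6 i10:st ; tail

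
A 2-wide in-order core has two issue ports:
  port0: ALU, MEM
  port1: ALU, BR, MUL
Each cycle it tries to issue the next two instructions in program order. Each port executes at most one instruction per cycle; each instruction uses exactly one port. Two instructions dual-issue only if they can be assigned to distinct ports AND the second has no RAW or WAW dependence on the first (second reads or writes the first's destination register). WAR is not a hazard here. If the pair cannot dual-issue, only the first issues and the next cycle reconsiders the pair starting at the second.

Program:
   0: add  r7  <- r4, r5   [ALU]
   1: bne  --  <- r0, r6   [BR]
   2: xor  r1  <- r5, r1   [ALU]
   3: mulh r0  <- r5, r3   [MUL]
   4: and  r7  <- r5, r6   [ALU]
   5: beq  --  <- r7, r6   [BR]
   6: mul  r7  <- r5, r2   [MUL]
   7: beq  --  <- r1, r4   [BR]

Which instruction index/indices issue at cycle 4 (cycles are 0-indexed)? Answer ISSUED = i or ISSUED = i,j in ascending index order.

ISSUED = 6

  cy0 -> i0/i1 (add;bne) dual
  cy1 -> i2/i3 (xor;mulh) dual
  cy2 -> i4 (and) RAW r7
  cy3 -> i5 (beq) no-port BR/MUL
  cy4 -> i6 (mul) no-port MUL/BR
  cy5 -> i7 (beq) tail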